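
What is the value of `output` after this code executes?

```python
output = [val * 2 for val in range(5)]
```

Let's trace through this code step by step.

Initialize: output = [val * 2 for val in range(5)]

After execution: output = [0, 2, 4, 6, 8]
[0, 2, 4, 6, 8]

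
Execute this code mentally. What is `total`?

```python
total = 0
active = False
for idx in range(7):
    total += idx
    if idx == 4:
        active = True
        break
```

Let's trace through this code step by step.

Initialize: total = 0
Initialize: active = False
Entering loop: for idx in range(7):

After execution: total = 10
10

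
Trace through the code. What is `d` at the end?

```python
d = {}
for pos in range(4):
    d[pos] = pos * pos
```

Let's trace through this code step by step.

Initialize: d = {}
Entering loop: for pos in range(4):

After execution: d = {0: 0, 1: 1, 2: 4, 3: 9}
{0: 0, 1: 1, 2: 4, 3: 9}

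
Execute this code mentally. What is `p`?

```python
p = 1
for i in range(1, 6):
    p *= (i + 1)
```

Let's trace through this code step by step.

Initialize: p = 1
Entering loop: for i in range(1, 6):

After execution: p = 720
720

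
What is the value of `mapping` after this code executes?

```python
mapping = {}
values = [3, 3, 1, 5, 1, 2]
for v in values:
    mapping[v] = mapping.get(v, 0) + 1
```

Let's trace through this code step by step.

Initialize: mapping = {}
Initialize: values = [3, 3, 1, 5, 1, 2]
Entering loop: for v in values:

After execution: mapping = {3: 2, 1: 2, 5: 1, 2: 1}
{3: 2, 1: 2, 5: 1, 2: 1}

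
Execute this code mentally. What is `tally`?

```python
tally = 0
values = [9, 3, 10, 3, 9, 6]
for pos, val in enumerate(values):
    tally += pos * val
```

Let's trace through this code step by step.

Initialize: tally = 0
Initialize: values = [9, 3, 10, 3, 9, 6]
Entering loop: for pos, val in enumerate(values):

After execution: tally = 98
98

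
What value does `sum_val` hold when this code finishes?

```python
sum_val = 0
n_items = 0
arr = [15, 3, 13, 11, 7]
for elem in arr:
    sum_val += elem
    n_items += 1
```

Let's trace through this code step by step.

Initialize: sum_val = 0
Initialize: n_items = 0
Initialize: arr = [15, 3, 13, 11, 7]
Entering loop: for elem in arr:

After execution: sum_val = 49
49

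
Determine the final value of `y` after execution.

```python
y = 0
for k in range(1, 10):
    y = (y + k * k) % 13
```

Let's trace through this code step by step.

Initialize: y = 0
Entering loop: for k in range(1, 10):

After execution: y = 12
12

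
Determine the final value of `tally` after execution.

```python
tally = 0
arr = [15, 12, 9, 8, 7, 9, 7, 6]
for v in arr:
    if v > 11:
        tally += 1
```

Let's trace through this code step by step.

Initialize: tally = 0
Initialize: arr = [15, 12, 9, 8, 7, 9, 7, 6]
Entering loop: for v in arr:

After execution: tally = 2
2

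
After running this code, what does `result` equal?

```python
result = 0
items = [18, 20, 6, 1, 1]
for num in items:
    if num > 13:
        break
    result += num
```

Let's trace through this code step by step.

Initialize: result = 0
Initialize: items = [18, 20, 6, 1, 1]
Entering loop: for num in items:

After execution: result = 0
0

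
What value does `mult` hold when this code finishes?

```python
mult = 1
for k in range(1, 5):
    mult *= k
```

Let's trace through this code step by step.

Initialize: mult = 1
Entering loop: for k in range(1, 5):

After execution: mult = 24
24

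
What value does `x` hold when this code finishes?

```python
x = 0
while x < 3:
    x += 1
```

Let's trace through this code step by step.

Initialize: x = 0
Entering loop: while x < 3:

After execution: x = 3
3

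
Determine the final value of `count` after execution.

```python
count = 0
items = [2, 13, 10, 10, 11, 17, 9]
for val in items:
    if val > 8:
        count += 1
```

Let's trace through this code step by step.

Initialize: count = 0
Initialize: items = [2, 13, 10, 10, 11, 17, 9]
Entering loop: for val in items:

After execution: count = 6
6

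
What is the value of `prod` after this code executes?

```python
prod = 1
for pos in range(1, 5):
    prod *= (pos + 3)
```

Let's trace through this code step by step.

Initialize: prod = 1
Entering loop: for pos in range(1, 5):

After execution: prod = 840
840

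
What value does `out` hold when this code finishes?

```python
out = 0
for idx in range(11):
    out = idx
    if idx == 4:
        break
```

Let's trace through this code step by step.

Initialize: out = 0
Entering loop: for idx in range(11):

After execution: out = 4
4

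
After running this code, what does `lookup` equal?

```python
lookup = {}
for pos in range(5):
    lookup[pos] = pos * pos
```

Let's trace through this code step by step.

Initialize: lookup = {}
Entering loop: for pos in range(5):

After execution: lookup = {0: 0, 1: 1, 2: 4, 3: 9, 4: 16}
{0: 0, 1: 1, 2: 4, 3: 9, 4: 16}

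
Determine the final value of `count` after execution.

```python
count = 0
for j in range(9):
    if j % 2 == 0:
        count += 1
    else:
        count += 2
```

Let's trace through this code step by step.

Initialize: count = 0
Entering loop: for j in range(9):

After execution: count = 13
13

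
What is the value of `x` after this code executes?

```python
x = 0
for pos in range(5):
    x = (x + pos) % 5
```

Let's trace through this code step by step.

Initialize: x = 0
Entering loop: for pos in range(5):

After execution: x = 0
0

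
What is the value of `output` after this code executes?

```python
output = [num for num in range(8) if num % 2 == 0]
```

Let's trace through this code step by step.

Initialize: output = [num for num in range(8) if num % 2 == 0]

After execution: output = [0, 2, 4, 6]
[0, 2, 4, 6]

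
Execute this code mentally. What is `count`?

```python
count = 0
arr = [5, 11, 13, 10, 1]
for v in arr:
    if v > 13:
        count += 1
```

Let's trace through this code step by step.

Initialize: count = 0
Initialize: arr = [5, 11, 13, 10, 1]
Entering loop: for v in arr:

After execution: count = 0
0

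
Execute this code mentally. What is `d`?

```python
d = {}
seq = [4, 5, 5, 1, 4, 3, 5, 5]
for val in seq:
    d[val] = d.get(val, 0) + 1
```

Let's trace through this code step by step.

Initialize: d = {}
Initialize: seq = [4, 5, 5, 1, 4, 3, 5, 5]
Entering loop: for val in seq:

After execution: d = {4: 2, 5: 4, 1: 1, 3: 1}
{4: 2, 5: 4, 1: 1, 3: 1}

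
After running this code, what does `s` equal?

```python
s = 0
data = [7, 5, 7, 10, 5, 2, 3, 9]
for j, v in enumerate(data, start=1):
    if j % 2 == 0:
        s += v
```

Let's trace through this code step by step.

Initialize: s = 0
Initialize: data = [7, 5, 7, 10, 5, 2, 3, 9]
Entering loop: for j, v in enumerate(data, start=1):

After execution: s = 26
26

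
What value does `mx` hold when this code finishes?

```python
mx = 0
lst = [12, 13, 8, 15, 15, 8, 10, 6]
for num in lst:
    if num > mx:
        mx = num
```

Let's trace through this code step by step.

Initialize: mx = 0
Initialize: lst = [12, 13, 8, 15, 15, 8, 10, 6]
Entering loop: for num in lst:

After execution: mx = 15
15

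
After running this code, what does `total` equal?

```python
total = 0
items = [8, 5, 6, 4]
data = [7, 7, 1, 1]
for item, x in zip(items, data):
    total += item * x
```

Let's trace through this code step by step.

Initialize: total = 0
Initialize: items = [8, 5, 6, 4]
Initialize: data = [7, 7, 1, 1]
Entering loop: for item, x in zip(items, data):

After execution: total = 101
101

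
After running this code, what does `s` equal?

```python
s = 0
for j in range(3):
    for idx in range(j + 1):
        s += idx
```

Let's trace through this code step by step.

Initialize: s = 0
Entering loop: for j in range(3):

After execution: s = 4
4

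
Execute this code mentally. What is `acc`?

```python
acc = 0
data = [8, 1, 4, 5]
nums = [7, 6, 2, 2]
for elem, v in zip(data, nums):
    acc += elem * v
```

Let's trace through this code step by step.

Initialize: acc = 0
Initialize: data = [8, 1, 4, 5]
Initialize: nums = [7, 6, 2, 2]
Entering loop: for elem, v in zip(data, nums):

After execution: acc = 80
80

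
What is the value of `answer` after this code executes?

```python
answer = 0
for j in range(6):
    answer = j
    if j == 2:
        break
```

Let's trace through this code step by step.

Initialize: answer = 0
Entering loop: for j in range(6):

After execution: answer = 2
2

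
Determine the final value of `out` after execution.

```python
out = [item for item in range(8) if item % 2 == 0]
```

Let's trace through this code step by step.

Initialize: out = [item for item in range(8) if item % 2 == 0]

After execution: out = [0, 2, 4, 6]
[0, 2, 4, 6]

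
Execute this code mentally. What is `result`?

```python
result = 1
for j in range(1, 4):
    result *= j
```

Let's trace through this code step by step.

Initialize: result = 1
Entering loop: for j in range(1, 4):

After execution: result = 6
6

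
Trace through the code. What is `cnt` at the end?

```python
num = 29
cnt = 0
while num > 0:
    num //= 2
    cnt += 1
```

Let's trace through this code step by step.

Initialize: num = 29
Initialize: cnt = 0
Entering loop: while num > 0:

After execution: cnt = 5
5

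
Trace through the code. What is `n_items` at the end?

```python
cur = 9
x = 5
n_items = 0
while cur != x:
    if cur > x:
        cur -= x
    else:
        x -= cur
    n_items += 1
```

Let's trace through this code step by step.

Initialize: cur = 9
Initialize: x = 5
Initialize: n_items = 0
Entering loop: while cur != x:

After execution: n_items = 5
5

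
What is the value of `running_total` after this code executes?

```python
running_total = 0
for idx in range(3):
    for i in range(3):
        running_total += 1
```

Let's trace through this code step by step.

Initialize: running_total = 0
Entering loop: for idx in range(3):

After execution: running_total = 9
9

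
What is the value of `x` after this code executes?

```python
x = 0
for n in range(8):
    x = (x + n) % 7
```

Let's trace through this code step by step.

Initialize: x = 0
Entering loop: for n in range(8):

After execution: x = 0
0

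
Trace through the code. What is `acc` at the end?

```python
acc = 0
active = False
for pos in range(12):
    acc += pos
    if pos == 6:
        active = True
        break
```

Let's trace through this code step by step.

Initialize: acc = 0
Initialize: active = False
Entering loop: for pos in range(12):

After execution: acc = 21
21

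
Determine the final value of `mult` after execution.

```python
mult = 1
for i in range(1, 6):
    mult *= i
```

Let's trace through this code step by step.

Initialize: mult = 1
Entering loop: for i in range(1, 6):

After execution: mult = 120
120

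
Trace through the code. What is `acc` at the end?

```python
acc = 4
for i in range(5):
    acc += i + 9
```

Let's trace through this code step by step.

Initialize: acc = 4
Entering loop: for i in range(5):

After execution: acc = 59
59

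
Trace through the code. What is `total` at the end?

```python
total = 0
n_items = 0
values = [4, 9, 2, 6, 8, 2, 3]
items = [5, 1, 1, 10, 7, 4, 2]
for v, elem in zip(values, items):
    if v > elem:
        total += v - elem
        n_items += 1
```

Let's trace through this code step by step.

Initialize: total = 0
Initialize: n_items = 0
Initialize: values = [4, 9, 2, 6, 8, 2, 3]
Initialize: items = [5, 1, 1, 10, 7, 4, 2]
Entering loop: for v, elem in zip(values, items):

After execution: total = 11
11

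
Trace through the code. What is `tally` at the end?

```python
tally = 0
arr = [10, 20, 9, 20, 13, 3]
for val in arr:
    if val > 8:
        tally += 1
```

Let's trace through this code step by step.

Initialize: tally = 0
Initialize: arr = [10, 20, 9, 20, 13, 3]
Entering loop: for val in arr:

After execution: tally = 5
5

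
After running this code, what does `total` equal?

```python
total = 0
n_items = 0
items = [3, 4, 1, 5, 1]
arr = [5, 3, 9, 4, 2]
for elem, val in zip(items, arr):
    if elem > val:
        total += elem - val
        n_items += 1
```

Let's trace through this code step by step.

Initialize: total = 0
Initialize: n_items = 0
Initialize: items = [3, 4, 1, 5, 1]
Initialize: arr = [5, 3, 9, 4, 2]
Entering loop: for elem, val in zip(items, arr):

After execution: total = 2
2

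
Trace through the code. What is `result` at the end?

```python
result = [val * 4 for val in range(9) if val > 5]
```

Let's trace through this code step by step.

Initialize: result = [val * 4 for val in range(9) if val > 5]

After execution: result = [24, 28, 32]
[24, 28, 32]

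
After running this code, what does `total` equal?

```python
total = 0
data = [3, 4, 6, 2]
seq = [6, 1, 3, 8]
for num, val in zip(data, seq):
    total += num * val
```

Let's trace through this code step by step.

Initialize: total = 0
Initialize: data = [3, 4, 6, 2]
Initialize: seq = [6, 1, 3, 8]
Entering loop: for num, val in zip(data, seq):

After execution: total = 56
56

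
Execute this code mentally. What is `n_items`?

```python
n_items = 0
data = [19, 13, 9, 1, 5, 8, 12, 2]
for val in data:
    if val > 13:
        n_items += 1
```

Let's trace through this code step by step.

Initialize: n_items = 0
Initialize: data = [19, 13, 9, 1, 5, 8, 12, 2]
Entering loop: for val in data:

After execution: n_items = 1
1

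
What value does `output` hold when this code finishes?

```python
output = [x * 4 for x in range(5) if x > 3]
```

Let's trace through this code step by step.

Initialize: output = [x * 4 for x in range(5) if x > 3]

After execution: output = [16]
[16]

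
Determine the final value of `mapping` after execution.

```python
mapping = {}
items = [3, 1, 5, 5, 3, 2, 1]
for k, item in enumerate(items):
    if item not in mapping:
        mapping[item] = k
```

Let's trace through this code step by step.

Initialize: mapping = {}
Initialize: items = [3, 1, 5, 5, 3, 2, 1]
Entering loop: for k, item in enumerate(items):

After execution: mapping = {3: 0, 1: 1, 5: 2, 2: 5}
{3: 0, 1: 1, 5: 2, 2: 5}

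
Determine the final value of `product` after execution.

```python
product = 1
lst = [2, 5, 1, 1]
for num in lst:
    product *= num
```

Let's trace through this code step by step.

Initialize: product = 1
Initialize: lst = [2, 5, 1, 1]
Entering loop: for num in lst:

After execution: product = 10
10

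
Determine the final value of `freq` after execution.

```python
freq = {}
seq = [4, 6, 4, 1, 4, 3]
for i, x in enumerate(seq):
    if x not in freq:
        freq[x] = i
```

Let's trace through this code step by step.

Initialize: freq = {}
Initialize: seq = [4, 6, 4, 1, 4, 3]
Entering loop: for i, x in enumerate(seq):

After execution: freq = {4: 0, 6: 1, 1: 3, 3: 5}
{4: 0, 6: 1, 1: 3, 3: 5}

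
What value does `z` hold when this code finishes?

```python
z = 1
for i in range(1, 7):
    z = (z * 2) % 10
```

Let's trace through this code step by step.

Initialize: z = 1
Entering loop: for i in range(1, 7):

After execution: z = 4
4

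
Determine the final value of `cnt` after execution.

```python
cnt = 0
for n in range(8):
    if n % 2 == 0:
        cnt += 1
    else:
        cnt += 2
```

Let's trace through this code step by step.

Initialize: cnt = 0
Entering loop: for n in range(8):

After execution: cnt = 12
12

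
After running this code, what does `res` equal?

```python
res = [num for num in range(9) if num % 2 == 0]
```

Let's trace through this code step by step.

Initialize: res = [num for num in range(9) if num % 2 == 0]

After execution: res = [0, 2, 4, 6, 8]
[0, 2, 4, 6, 8]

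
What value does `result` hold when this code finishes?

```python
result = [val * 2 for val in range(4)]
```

Let's trace through this code step by step.

Initialize: result = [val * 2 for val in range(4)]

After execution: result = [0, 2, 4, 6]
[0, 2, 4, 6]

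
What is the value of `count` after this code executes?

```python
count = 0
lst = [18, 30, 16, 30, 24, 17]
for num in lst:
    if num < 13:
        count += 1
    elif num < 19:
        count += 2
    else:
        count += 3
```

Let's trace through this code step by step.

Initialize: count = 0
Initialize: lst = [18, 30, 16, 30, 24, 17]
Entering loop: for num in lst:

After execution: count = 15
15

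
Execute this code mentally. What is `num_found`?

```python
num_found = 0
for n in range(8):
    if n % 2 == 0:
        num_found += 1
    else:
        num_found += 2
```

Let's trace through this code step by step.

Initialize: num_found = 0
Entering loop: for n in range(8):

After execution: num_found = 12
12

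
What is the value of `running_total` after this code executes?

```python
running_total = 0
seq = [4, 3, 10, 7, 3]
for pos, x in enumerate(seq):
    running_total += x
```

Let's trace through this code step by step.

Initialize: running_total = 0
Initialize: seq = [4, 3, 10, 7, 3]
Entering loop: for pos, x in enumerate(seq):

After execution: running_total = 27
27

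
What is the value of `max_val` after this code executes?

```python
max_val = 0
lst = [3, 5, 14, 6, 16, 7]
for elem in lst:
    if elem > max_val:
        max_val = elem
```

Let's trace through this code step by step.

Initialize: max_val = 0
Initialize: lst = [3, 5, 14, 6, 16, 7]
Entering loop: for elem in lst:

After execution: max_val = 16
16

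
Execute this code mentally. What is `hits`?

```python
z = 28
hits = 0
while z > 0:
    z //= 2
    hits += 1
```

Let's trace through this code step by step.

Initialize: z = 28
Initialize: hits = 0
Entering loop: while z > 0:

After execution: hits = 5
5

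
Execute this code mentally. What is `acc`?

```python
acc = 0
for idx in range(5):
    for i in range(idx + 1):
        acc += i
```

Let's trace through this code step by step.

Initialize: acc = 0
Entering loop: for idx in range(5):

After execution: acc = 20
20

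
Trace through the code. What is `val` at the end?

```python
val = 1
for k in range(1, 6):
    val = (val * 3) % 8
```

Let's trace through this code step by step.

Initialize: val = 1
Entering loop: for k in range(1, 6):

After execution: val = 3
3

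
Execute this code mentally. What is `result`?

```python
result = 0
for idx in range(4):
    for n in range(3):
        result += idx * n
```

Let's trace through this code step by step.

Initialize: result = 0
Entering loop: for idx in range(4):

After execution: result = 18
18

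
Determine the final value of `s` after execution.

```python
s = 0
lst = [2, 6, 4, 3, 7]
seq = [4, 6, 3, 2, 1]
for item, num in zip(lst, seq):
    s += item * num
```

Let's trace through this code step by step.

Initialize: s = 0
Initialize: lst = [2, 6, 4, 3, 7]
Initialize: seq = [4, 6, 3, 2, 1]
Entering loop: for item, num in zip(lst, seq):

After execution: s = 69
69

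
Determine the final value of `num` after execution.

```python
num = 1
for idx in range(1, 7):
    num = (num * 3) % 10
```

Let's trace through this code step by step.

Initialize: num = 1
Entering loop: for idx in range(1, 7):

After execution: num = 9
9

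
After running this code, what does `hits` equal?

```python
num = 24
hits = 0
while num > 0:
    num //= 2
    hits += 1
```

Let's trace through this code step by step.

Initialize: num = 24
Initialize: hits = 0
Entering loop: while num > 0:

After execution: hits = 5
5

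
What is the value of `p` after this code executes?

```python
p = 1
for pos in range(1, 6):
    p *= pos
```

Let's trace through this code step by step.

Initialize: p = 1
Entering loop: for pos in range(1, 6):

After execution: p = 120
120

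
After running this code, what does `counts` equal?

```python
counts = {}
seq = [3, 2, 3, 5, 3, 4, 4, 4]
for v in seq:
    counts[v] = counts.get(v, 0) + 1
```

Let's trace through this code step by step.

Initialize: counts = {}
Initialize: seq = [3, 2, 3, 5, 3, 4, 4, 4]
Entering loop: for v in seq:

After execution: counts = {3: 3, 2: 1, 5: 1, 4: 3}
{3: 3, 2: 1, 5: 1, 4: 3}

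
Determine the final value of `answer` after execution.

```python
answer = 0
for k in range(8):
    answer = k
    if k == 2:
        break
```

Let's trace through this code step by step.

Initialize: answer = 0
Entering loop: for k in range(8):

After execution: answer = 2
2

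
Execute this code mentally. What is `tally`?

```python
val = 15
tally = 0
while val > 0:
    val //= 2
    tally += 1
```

Let's trace through this code step by step.

Initialize: val = 15
Initialize: tally = 0
Entering loop: while val > 0:

After execution: tally = 4
4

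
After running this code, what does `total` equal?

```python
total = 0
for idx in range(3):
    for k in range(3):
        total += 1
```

Let's trace through this code step by step.

Initialize: total = 0
Entering loop: for idx in range(3):

After execution: total = 9
9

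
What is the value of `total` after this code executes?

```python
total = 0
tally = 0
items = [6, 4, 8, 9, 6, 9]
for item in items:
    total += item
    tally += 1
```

Let's trace through this code step by step.

Initialize: total = 0
Initialize: tally = 0
Initialize: items = [6, 4, 8, 9, 6, 9]
Entering loop: for item in items:

After execution: total = 42
42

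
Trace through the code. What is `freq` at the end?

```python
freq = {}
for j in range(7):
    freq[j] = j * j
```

Let's trace through this code step by step.

Initialize: freq = {}
Entering loop: for j in range(7):

After execution: freq = {0: 0, 1: 1, 2: 4, 3: 9, 4: 16, 5: 25, 6: 36}
{0: 0, 1: 1, 2: 4, 3: 9, 4: 16, 5: 25, 6: 36}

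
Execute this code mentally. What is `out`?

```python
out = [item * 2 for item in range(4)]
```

Let's trace through this code step by step.

Initialize: out = [item * 2 for item in range(4)]

After execution: out = [0, 2, 4, 6]
[0, 2, 4, 6]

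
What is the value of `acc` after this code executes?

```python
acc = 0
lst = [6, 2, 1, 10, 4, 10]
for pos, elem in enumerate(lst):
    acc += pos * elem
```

Let's trace through this code step by step.

Initialize: acc = 0
Initialize: lst = [6, 2, 1, 10, 4, 10]
Entering loop: for pos, elem in enumerate(lst):

After execution: acc = 100
100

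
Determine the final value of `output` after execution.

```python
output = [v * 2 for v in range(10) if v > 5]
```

Let's trace through this code step by step.

Initialize: output = [v * 2 for v in range(10) if v > 5]

After execution: output = [12, 14, 16, 18]
[12, 14, 16, 18]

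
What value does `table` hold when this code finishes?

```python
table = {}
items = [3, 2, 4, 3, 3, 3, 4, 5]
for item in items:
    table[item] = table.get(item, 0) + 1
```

Let's trace through this code step by step.

Initialize: table = {}
Initialize: items = [3, 2, 4, 3, 3, 3, 4, 5]
Entering loop: for item in items:

After execution: table = {3: 4, 2: 1, 4: 2, 5: 1}
{3: 4, 2: 1, 4: 2, 5: 1}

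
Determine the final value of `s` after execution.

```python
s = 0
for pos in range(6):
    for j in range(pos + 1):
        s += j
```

Let's trace through this code step by step.

Initialize: s = 0
Entering loop: for pos in range(6):

After execution: s = 35
35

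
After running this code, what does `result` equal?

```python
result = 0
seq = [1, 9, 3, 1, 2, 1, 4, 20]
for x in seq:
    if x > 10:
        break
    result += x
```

Let's trace through this code step by step.

Initialize: result = 0
Initialize: seq = [1, 9, 3, 1, 2, 1, 4, 20]
Entering loop: for x in seq:

After execution: result = 21
21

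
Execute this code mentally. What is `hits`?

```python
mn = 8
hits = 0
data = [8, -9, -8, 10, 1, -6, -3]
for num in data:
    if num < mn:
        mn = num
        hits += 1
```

Let's trace through this code step by step.

Initialize: mn = 8
Initialize: hits = 0
Initialize: data = [8, -9, -8, 10, 1, -6, -3]
Entering loop: for num in data:

After execution: hits = 1
1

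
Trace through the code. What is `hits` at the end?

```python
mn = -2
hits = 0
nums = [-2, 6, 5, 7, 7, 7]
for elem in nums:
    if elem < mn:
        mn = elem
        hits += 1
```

Let's trace through this code step by step.

Initialize: mn = -2
Initialize: hits = 0
Initialize: nums = [-2, 6, 5, 7, 7, 7]
Entering loop: for elem in nums:

After execution: hits = 0
0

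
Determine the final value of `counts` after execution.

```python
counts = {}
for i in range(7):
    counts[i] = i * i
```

Let's trace through this code step by step.

Initialize: counts = {}
Entering loop: for i in range(7):

After execution: counts = {0: 0, 1: 1, 2: 4, 3: 9, 4: 16, 5: 25, 6: 36}
{0: 0, 1: 1, 2: 4, 3: 9, 4: 16, 5: 25, 6: 36}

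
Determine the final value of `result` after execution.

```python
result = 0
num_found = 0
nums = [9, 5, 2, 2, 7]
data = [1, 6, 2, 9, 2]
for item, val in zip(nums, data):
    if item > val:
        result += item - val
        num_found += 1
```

Let's trace through this code step by step.

Initialize: result = 0
Initialize: num_found = 0
Initialize: nums = [9, 5, 2, 2, 7]
Initialize: data = [1, 6, 2, 9, 2]
Entering loop: for item, val in zip(nums, data):

After execution: result = 13
13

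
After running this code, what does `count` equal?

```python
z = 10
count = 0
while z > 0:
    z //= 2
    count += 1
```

Let's trace through this code step by step.

Initialize: z = 10
Initialize: count = 0
Entering loop: while z > 0:

After execution: count = 4
4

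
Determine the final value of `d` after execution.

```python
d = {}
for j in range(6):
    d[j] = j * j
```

Let's trace through this code step by step.

Initialize: d = {}
Entering loop: for j in range(6):

After execution: d = {0: 0, 1: 1, 2: 4, 3: 9, 4: 16, 5: 25}
{0: 0, 1: 1, 2: 4, 3: 9, 4: 16, 5: 25}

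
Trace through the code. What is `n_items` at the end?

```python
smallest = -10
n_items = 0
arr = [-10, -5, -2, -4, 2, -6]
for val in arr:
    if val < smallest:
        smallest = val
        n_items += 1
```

Let's trace through this code step by step.

Initialize: smallest = -10
Initialize: n_items = 0
Initialize: arr = [-10, -5, -2, -4, 2, -6]
Entering loop: for val in arr:

After execution: n_items = 0
0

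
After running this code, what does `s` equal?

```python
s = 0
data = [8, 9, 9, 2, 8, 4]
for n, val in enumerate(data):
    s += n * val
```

Let's trace through this code step by step.

Initialize: s = 0
Initialize: data = [8, 9, 9, 2, 8, 4]
Entering loop: for n, val in enumerate(data):

After execution: s = 85
85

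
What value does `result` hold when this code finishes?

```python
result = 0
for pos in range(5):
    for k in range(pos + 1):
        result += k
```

Let's trace through this code step by step.

Initialize: result = 0
Entering loop: for pos in range(5):

After execution: result = 20
20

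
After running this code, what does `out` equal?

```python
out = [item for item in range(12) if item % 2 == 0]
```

Let's trace through this code step by step.

Initialize: out = [item for item in range(12) if item % 2 == 0]

After execution: out = [0, 2, 4, 6, 8, 10]
[0, 2, 4, 6, 8, 10]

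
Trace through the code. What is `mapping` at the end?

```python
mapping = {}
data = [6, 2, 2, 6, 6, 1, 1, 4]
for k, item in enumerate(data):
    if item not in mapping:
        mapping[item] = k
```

Let's trace through this code step by step.

Initialize: mapping = {}
Initialize: data = [6, 2, 2, 6, 6, 1, 1, 4]
Entering loop: for k, item in enumerate(data):

After execution: mapping = {6: 0, 2: 1, 1: 5, 4: 7}
{6: 0, 2: 1, 1: 5, 4: 7}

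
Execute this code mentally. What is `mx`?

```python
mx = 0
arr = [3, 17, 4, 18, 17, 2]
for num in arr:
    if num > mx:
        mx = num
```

Let's trace through this code step by step.

Initialize: mx = 0
Initialize: arr = [3, 17, 4, 18, 17, 2]
Entering loop: for num in arr:

After execution: mx = 18
18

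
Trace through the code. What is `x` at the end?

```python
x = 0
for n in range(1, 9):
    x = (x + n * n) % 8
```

Let's trace through this code step by step.

Initialize: x = 0
Entering loop: for n in range(1, 9):

After execution: x = 4
4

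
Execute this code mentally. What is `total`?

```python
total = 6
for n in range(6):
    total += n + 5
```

Let's trace through this code step by step.

Initialize: total = 6
Entering loop: for n in range(6):

After execution: total = 51
51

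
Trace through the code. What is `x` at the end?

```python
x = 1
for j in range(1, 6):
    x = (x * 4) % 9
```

Let's trace through this code step by step.

Initialize: x = 1
Entering loop: for j in range(1, 6):

After execution: x = 7
7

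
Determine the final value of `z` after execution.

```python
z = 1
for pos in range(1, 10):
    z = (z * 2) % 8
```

Let's trace through this code step by step.

Initialize: z = 1
Entering loop: for pos in range(1, 10):

After execution: z = 0
0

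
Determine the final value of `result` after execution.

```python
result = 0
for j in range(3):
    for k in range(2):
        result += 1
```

Let's trace through this code step by step.

Initialize: result = 0
Entering loop: for j in range(3):

After execution: result = 6
6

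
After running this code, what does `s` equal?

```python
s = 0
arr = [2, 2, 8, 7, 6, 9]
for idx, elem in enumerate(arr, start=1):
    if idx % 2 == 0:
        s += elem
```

Let's trace through this code step by step.

Initialize: s = 0
Initialize: arr = [2, 2, 8, 7, 6, 9]
Entering loop: for idx, elem in enumerate(arr, start=1):

After execution: s = 18
18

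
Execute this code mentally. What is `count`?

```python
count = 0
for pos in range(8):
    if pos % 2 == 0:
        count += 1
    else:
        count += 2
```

Let's trace through this code step by step.

Initialize: count = 0
Entering loop: for pos in range(8):

After execution: count = 12
12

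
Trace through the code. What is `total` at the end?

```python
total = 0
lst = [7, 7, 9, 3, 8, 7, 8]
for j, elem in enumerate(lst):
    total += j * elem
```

Let's trace through this code step by step.

Initialize: total = 0
Initialize: lst = [7, 7, 9, 3, 8, 7, 8]
Entering loop: for j, elem in enumerate(lst):

After execution: total = 149
149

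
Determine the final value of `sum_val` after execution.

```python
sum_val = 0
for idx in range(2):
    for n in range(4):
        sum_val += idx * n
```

Let's trace through this code step by step.

Initialize: sum_val = 0
Entering loop: for idx in range(2):

After execution: sum_val = 6
6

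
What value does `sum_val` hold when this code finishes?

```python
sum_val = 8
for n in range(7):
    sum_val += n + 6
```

Let's trace through this code step by step.

Initialize: sum_val = 8
Entering loop: for n in range(7):

After execution: sum_val = 71
71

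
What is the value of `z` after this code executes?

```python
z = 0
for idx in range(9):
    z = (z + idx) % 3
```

Let's trace through this code step by step.

Initialize: z = 0
Entering loop: for idx in range(9):

After execution: z = 0
0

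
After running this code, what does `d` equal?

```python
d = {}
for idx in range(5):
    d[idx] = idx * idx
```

Let's trace through this code step by step.

Initialize: d = {}
Entering loop: for idx in range(5):

After execution: d = {0: 0, 1: 1, 2: 4, 3: 9, 4: 16}
{0: 0, 1: 1, 2: 4, 3: 9, 4: 16}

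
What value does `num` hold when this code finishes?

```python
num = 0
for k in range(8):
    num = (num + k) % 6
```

Let's trace through this code step by step.

Initialize: num = 0
Entering loop: for k in range(8):

After execution: num = 4
4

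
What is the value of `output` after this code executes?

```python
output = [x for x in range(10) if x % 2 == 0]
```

Let's trace through this code step by step.

Initialize: output = [x for x in range(10) if x % 2 == 0]

After execution: output = [0, 2, 4, 6, 8]
[0, 2, 4, 6, 8]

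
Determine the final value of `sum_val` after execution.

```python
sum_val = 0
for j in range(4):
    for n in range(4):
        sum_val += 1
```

Let's trace through this code step by step.

Initialize: sum_val = 0
Entering loop: for j in range(4):

After execution: sum_val = 16
16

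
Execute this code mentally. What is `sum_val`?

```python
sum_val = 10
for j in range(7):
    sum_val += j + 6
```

Let's trace through this code step by step.

Initialize: sum_val = 10
Entering loop: for j in range(7):

After execution: sum_val = 73
73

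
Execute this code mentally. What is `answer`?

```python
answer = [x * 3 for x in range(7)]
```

Let's trace through this code step by step.

Initialize: answer = [x * 3 for x in range(7)]

After execution: answer = [0, 3, 6, 9, 12, 15, 18]
[0, 3, 6, 9, 12, 15, 18]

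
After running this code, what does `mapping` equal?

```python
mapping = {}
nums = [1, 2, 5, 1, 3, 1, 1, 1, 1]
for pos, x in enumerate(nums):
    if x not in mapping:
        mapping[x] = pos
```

Let's trace through this code step by step.

Initialize: mapping = {}
Initialize: nums = [1, 2, 5, 1, 3, 1, 1, 1, 1]
Entering loop: for pos, x in enumerate(nums):

After execution: mapping = {1: 0, 2: 1, 5: 2, 3: 4}
{1: 0, 2: 1, 5: 2, 3: 4}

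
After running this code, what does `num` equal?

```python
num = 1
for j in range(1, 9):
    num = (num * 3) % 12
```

Let's trace through this code step by step.

Initialize: num = 1
Entering loop: for j in range(1, 9):

After execution: num = 9
9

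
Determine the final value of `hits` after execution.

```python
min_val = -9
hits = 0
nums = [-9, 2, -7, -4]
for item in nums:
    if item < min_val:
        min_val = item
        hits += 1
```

Let's trace through this code step by step.

Initialize: min_val = -9
Initialize: hits = 0
Initialize: nums = [-9, 2, -7, -4]
Entering loop: for item in nums:

After execution: hits = 0
0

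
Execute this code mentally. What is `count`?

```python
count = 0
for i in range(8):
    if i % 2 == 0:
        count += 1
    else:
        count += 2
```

Let's trace through this code step by step.

Initialize: count = 0
Entering loop: for i in range(8):

After execution: count = 12
12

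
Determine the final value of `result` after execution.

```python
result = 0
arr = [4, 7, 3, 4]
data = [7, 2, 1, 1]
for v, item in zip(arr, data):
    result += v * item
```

Let's trace through this code step by step.

Initialize: result = 0
Initialize: arr = [4, 7, 3, 4]
Initialize: data = [7, 2, 1, 1]
Entering loop: for v, item in zip(arr, data):

After execution: result = 49
49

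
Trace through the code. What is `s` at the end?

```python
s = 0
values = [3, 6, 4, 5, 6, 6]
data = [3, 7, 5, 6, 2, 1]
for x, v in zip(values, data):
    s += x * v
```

Let's trace through this code step by step.

Initialize: s = 0
Initialize: values = [3, 6, 4, 5, 6, 6]
Initialize: data = [3, 7, 5, 6, 2, 1]
Entering loop: for x, v in zip(values, data):

After execution: s = 119
119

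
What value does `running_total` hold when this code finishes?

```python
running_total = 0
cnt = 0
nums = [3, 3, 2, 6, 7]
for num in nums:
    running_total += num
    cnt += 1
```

Let's trace through this code step by step.

Initialize: running_total = 0
Initialize: cnt = 0
Initialize: nums = [3, 3, 2, 6, 7]
Entering loop: for num in nums:

After execution: running_total = 21
21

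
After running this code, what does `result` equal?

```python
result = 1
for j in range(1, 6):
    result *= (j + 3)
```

Let's trace through this code step by step.

Initialize: result = 1
Entering loop: for j in range(1, 6):

After execution: result = 6720
6720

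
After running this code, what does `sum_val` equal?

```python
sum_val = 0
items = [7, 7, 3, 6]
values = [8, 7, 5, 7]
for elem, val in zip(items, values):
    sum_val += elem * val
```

Let's trace through this code step by step.

Initialize: sum_val = 0
Initialize: items = [7, 7, 3, 6]
Initialize: values = [8, 7, 5, 7]
Entering loop: for elem, val in zip(items, values):

After execution: sum_val = 162
162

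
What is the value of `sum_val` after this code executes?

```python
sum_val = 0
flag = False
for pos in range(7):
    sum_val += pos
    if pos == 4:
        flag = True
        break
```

Let's trace through this code step by step.

Initialize: sum_val = 0
Initialize: flag = False
Entering loop: for pos in range(7):

After execution: sum_val = 10
10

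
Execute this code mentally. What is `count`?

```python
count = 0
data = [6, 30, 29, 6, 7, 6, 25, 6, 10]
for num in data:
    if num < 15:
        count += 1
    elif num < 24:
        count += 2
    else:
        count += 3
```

Let's trace through this code step by step.

Initialize: count = 0
Initialize: data = [6, 30, 29, 6, 7, 6, 25, 6, 10]
Entering loop: for num in data:

After execution: count = 15
15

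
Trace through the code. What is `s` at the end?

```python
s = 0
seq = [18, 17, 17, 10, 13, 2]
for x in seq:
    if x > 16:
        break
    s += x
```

Let's trace through this code step by step.

Initialize: s = 0
Initialize: seq = [18, 17, 17, 10, 13, 2]
Entering loop: for x in seq:

After execution: s = 0
0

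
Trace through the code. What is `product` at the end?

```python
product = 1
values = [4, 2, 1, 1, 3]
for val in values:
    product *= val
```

Let's trace through this code step by step.

Initialize: product = 1
Initialize: values = [4, 2, 1, 1, 3]
Entering loop: for val in values:

After execution: product = 24
24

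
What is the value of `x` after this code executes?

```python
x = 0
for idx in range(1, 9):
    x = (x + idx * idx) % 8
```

Let's trace through this code step by step.

Initialize: x = 0
Entering loop: for idx in range(1, 9):

After execution: x = 4
4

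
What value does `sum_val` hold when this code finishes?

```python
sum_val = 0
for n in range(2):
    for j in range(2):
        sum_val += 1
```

Let's trace through this code step by step.

Initialize: sum_val = 0
Entering loop: for n in range(2):

After execution: sum_val = 4
4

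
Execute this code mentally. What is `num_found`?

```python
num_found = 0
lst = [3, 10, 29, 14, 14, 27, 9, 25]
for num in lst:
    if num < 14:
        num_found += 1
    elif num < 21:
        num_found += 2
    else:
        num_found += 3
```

Let's trace through this code step by step.

Initialize: num_found = 0
Initialize: lst = [3, 10, 29, 14, 14, 27, 9, 25]
Entering loop: for num in lst:

After execution: num_found = 16
16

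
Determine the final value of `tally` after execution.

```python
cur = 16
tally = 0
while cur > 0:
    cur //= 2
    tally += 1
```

Let's trace through this code step by step.

Initialize: cur = 16
Initialize: tally = 0
Entering loop: while cur > 0:

After execution: tally = 5
5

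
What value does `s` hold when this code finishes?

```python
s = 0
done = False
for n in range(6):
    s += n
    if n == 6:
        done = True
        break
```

Let's trace through this code step by step.

Initialize: s = 0
Initialize: done = False
Entering loop: for n in range(6):

After execution: s = 15
15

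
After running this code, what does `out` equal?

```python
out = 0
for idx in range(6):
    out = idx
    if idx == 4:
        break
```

Let's trace through this code step by step.

Initialize: out = 0
Entering loop: for idx in range(6):

After execution: out = 4
4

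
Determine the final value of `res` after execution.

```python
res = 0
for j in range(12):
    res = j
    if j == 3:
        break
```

Let's trace through this code step by step.

Initialize: res = 0
Entering loop: for j in range(12):

After execution: res = 3
3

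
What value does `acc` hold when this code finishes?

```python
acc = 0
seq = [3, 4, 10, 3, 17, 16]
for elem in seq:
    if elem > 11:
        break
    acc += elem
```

Let's trace through this code step by step.

Initialize: acc = 0
Initialize: seq = [3, 4, 10, 3, 17, 16]
Entering loop: for elem in seq:

After execution: acc = 20
20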